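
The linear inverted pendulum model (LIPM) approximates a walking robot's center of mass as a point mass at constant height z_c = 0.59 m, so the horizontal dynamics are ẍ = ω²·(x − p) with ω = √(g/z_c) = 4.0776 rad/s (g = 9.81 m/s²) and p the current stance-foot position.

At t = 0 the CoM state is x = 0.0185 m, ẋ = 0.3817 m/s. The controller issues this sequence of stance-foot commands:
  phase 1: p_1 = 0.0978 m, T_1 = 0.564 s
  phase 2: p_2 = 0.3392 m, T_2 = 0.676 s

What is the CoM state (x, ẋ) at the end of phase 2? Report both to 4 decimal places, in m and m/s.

phase 1: p=0.0978, T=0.564, ωT=2.299766, cosh=5.036068, sinh=4.935785; start (x,ẋ)=(0.018500, 0.381700) → end (x,ẋ)=(0.160474, 0.326263)
phase 2: p=0.3392, T=0.676, ωT=2.756458, cosh=7.903744, sinh=7.840228; start (x,ẋ)=(0.160474, 0.326263) → end (x,ẋ)=(-0.446084, -3.135061)

x = -0.4461, ẋ = -3.1351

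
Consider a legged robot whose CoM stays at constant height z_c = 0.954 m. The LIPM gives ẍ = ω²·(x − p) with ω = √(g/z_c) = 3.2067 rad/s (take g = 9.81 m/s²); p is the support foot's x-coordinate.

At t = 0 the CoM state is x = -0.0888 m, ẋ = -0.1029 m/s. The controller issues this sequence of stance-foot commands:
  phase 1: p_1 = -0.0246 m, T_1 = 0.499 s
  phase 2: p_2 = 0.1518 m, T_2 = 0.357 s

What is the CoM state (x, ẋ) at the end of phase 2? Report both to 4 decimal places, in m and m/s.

x = -0.9037, ẋ = -3.1981

phase 1: p=-0.0246, T=0.499, ωT=1.600143, cosh=2.577805, sinh=2.375937; start (x,ẋ)=(-0.088800, -0.102900) → end (x,ẋ)=(-0.266337, -0.754391)
phase 2: p=0.1518, T=0.357, ωT=1.144792, cosh=1.730039, sinh=1.411749; start (x,ẋ)=(-0.266337, -0.754391) → end (x,ẋ)=(-0.903713, -3.198053)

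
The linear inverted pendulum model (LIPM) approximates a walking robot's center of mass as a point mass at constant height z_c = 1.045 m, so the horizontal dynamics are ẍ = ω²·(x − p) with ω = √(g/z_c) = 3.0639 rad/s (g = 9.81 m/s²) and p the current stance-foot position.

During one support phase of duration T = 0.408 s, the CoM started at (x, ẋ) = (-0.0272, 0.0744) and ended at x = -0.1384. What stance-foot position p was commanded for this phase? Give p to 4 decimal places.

ωT = 3.0639·0.408 = 1.250071; cosh(ωT) = 1.888538, sinh(ωT) = 1.602054
x(T) = p + (x₀−p)·cosh(ωT) + (ẋ₀/ω)·sinh(ωT) ⇒ p·(1 − cosh) = x(T) − x₀·cosh − (ẋ₀/ω)·sinh
numerator   = -0.1384 − (-0.0272)·1.888538 − (0.0744/3.0639)·1.602054 = -0.125934
denominator = 1 − 1.888538 = -0.888538
p = -0.125934 / -0.888538 = 0.1417

p = 0.1417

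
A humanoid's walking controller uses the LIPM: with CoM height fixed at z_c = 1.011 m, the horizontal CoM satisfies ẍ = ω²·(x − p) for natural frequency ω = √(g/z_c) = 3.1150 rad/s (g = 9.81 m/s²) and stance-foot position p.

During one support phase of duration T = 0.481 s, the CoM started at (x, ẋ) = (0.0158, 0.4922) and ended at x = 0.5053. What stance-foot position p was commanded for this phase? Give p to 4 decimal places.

p = -0.0981

ωT = 3.1150·0.481 = 1.498315; cosh(ωT) = 2.348825, sinh(ωT) = 2.125319
x(T) = p + (x₀−p)·cosh(ωT) + (ẋ₀/ω)·sinh(ωT) ⇒ p·(1 − cosh) = x(T) − x₀·cosh − (ẋ₀/ω)·sinh
numerator   = 0.5053 − (0.0158)·2.348825 − (0.4922/3.1150)·2.125319 = 0.132368
denominator = 1 − 2.348825 = -1.348825
p = 0.132368 / -1.348825 = -0.0981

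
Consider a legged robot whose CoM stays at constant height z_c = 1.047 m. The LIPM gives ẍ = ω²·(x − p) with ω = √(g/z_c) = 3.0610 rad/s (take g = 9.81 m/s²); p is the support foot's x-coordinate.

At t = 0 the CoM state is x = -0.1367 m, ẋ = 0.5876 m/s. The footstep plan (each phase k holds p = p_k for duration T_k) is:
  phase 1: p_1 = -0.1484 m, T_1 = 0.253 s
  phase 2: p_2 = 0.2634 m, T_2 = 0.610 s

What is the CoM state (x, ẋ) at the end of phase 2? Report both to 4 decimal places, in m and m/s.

x = 0.3223, ẋ = 0.4143

phase 1: p=-0.1484, T=0.253, ωT=0.774433, cosh=1.315163, sinh=0.854198; start (x,ẋ)=(-0.136700, 0.587600) → end (x,ẋ)=(0.030962, 0.803382)
phase 2: p=0.2634, T=0.610, ωT=1.867210, cosh=3.312387, sinh=3.157833; start (x,ẋ)=(0.030962, 0.803382) → end (x,ẋ)=(0.322273, 0.414339)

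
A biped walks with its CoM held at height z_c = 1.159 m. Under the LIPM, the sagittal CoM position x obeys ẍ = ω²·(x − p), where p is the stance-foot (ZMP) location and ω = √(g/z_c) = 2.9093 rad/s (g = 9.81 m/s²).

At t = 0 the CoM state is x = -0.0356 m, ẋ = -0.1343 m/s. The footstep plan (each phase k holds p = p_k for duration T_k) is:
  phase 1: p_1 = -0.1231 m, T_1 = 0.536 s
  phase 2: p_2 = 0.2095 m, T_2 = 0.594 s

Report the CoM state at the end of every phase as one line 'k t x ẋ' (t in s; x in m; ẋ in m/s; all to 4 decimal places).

1 0.5360 -0.0107 0.2451
2 1.1300 -0.2004 -1.0352

phase 1: p=-0.1231, T=0.536, ωT=1.559385, cosh=2.483080, sinh=2.272815; start (x,ẋ)=(-0.035600, -0.134300) → end (x,ẋ)=(-0.010749, 0.245099)
phase 2: p=0.2095, T=0.594, ωT=1.728124, cosh=2.903850, sinh=2.726233; start (x,ẋ)=(-0.010749, 0.245099) → end (x,ẋ)=(-0.200394, -1.035159)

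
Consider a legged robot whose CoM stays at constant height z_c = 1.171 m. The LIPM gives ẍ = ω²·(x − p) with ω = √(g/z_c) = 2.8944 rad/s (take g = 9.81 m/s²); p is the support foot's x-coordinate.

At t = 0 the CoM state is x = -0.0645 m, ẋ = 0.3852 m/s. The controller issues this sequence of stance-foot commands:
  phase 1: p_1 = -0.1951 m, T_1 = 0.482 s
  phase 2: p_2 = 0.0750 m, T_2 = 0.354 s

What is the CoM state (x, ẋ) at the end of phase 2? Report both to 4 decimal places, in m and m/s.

phase 1: p=-0.1951, T=0.482, ωT=1.395101, cosh=2.141595, sinh=1.893787; start (x,ẋ)=(-0.064500, 0.385200) → end (x,ẋ)=(0.336626, 1.540810)
phase 2: p=0.0750, T=0.354, ωT=1.024618, cosh=1.572482, sinh=1.213548; start (x,ẋ)=(0.336626, 1.540810) → end (x,ẋ)=(1.132425, 3.341855)

x = 1.1324, ẋ = 3.3419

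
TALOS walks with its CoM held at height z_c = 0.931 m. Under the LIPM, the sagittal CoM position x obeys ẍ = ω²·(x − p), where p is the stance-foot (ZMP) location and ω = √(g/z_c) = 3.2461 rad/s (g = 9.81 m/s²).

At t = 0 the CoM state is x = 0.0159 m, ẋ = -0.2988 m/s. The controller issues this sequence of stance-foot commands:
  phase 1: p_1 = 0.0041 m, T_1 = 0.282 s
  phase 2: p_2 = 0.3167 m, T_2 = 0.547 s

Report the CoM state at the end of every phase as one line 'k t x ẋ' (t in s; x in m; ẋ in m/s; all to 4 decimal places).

1 0.2820 -0.0753 -0.3928
2 0.8290 -1.2207 -4.8417

phase 1: p=0.0041, T=0.282, ωT=0.915400, cosh=1.449066, sinh=1.048709; start (x,ẋ)=(0.015900, -0.298800) → end (x,ẋ)=(-0.075334, -0.392811)
phase 2: p=0.3167, T=0.547, ωT=1.775617, cosh=3.036650, sinh=2.867271; start (x,ẋ)=(-0.075334, -0.392811) → end (x,ẋ)=(-1.220738, -4.841662)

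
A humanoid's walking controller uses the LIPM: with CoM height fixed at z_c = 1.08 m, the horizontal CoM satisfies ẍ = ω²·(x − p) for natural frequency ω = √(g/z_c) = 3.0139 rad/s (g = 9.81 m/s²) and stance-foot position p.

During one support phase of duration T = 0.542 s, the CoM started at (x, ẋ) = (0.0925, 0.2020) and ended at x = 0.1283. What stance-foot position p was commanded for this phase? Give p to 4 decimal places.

p = 0.1705

ωT = 3.0139·0.542 = 1.633534; cosh(ωT) = 2.658591, sinh(ωT) = 2.463352
x(T) = p + (x₀−p)·cosh(ωT) + (ẋ₀/ω)·sinh(ωT) ⇒ p·(1 − cosh) = x(T) − x₀·cosh − (ẋ₀/ω)·sinh
numerator   = 0.1283 − (0.0925)·2.658591 − (0.2020/3.0139)·2.463352 = -0.282720
denominator = 1 − 2.658591 = -1.658591
p = -0.282720 / -1.658591 = 0.1705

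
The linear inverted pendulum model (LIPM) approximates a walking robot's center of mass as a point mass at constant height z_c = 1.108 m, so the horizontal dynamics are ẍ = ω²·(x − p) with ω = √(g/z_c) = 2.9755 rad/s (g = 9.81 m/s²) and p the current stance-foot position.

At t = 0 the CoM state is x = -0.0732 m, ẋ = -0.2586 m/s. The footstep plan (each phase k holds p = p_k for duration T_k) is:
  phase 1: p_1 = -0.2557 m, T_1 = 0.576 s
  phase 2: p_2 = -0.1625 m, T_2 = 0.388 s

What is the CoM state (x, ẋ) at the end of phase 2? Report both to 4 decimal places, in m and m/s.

x = 0.5242, ẋ = 2.0852

phase 1: p=-0.2557, T=0.576, ωT=1.713888, cosh=2.865332, sinh=2.685168; start (x,ẋ)=(-0.073200, -0.258600) → end (x,ẋ)=(0.033856, 0.717149)
phase 2: p=-0.1625, T=0.388, ωT=1.154494, cosh=1.743817, sinh=1.428600; start (x,ẋ)=(0.033856, 0.717149) → end (x,ẋ)=(0.524227, 2.085245)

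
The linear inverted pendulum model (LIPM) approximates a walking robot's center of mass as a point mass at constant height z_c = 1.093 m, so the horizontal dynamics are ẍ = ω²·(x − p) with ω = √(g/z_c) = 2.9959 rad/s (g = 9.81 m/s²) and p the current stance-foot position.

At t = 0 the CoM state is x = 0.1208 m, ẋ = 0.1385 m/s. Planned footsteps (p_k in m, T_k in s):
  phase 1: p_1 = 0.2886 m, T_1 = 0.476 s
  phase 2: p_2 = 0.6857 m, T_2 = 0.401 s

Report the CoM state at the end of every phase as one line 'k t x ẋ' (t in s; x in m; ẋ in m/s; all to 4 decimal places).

phase 1: p=0.2886, T=0.476, ωT=1.426048, cosh=2.201238, sinh=1.960981; start (x,ẋ)=(0.120800, 0.138500) → end (x,ẋ)=(0.009888, -0.680937)
phase 2: p=0.6857, T=0.401, ωT=1.201356, cosh=1.812704, sinh=1.511918; start (x,ẋ)=(0.009888, -0.680937) → end (x,ẋ)=(-0.882990, -4.295465)

1 0.4760 0.0099 -0.6809
2 0.8770 -0.8830 -4.2955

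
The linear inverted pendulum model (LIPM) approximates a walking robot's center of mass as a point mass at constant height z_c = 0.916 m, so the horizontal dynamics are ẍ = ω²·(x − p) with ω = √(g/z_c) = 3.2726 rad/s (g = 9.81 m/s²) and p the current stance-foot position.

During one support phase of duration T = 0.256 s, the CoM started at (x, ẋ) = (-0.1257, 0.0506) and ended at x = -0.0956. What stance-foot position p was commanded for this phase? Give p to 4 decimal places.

p = -0.1676

ωT = 3.2726·0.256 = 0.837786; cosh(ωT) = 1.371955, sinh(ωT) = 0.939288
x(T) = p + (x₀−p)·cosh(ωT) + (ẋ₀/ω)·sinh(ωT) ⇒ p·(1 − cosh) = x(T) − x₀·cosh − (ẋ₀/ω)·sinh
numerator   = -0.0956 − (-0.1257)·1.371955 − (0.0506/3.2726)·0.939288 = 0.062332
denominator = 1 − 1.371955 = -0.371955
p = 0.062332 / -0.371955 = -0.1676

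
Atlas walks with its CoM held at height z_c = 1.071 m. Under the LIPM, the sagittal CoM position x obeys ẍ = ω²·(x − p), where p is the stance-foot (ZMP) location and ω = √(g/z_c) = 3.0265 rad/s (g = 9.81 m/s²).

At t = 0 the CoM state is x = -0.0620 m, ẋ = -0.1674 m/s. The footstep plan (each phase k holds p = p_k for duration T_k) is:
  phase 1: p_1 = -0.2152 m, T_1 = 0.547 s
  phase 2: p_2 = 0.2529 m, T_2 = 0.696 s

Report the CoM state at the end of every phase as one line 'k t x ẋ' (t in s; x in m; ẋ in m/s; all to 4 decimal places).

phase 1: p=-0.2152, T=0.547, ωT=1.655496, cosh=2.713335, sinh=2.522338; start (x,ẋ)=(-0.062000, -0.167400) → end (x,ẋ)=(0.060969, 0.715294)
phase 2: p=0.2529, T=0.696, ωT=2.106444, cosh=4.170316, sinh=4.048646; start (x,ẋ)=(0.060969, 0.715294) → end (x,ẋ)=(0.409359, 0.631228)

1 0.5470 0.0610 0.7153
2 1.2430 0.4094 0.6312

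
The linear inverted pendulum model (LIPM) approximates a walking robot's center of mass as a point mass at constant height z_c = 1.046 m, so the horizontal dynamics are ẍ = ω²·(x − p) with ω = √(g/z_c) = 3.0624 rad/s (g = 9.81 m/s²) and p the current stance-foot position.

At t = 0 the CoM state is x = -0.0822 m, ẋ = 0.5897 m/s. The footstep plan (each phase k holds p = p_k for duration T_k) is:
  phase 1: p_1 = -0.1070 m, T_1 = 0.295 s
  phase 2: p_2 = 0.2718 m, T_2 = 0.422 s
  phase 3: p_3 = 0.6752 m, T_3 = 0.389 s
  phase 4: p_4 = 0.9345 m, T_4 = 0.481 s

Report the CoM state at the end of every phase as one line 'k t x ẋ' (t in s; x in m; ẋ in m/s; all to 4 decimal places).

phase 1: p=-0.1070, T=0.295, ωT=0.903408, cosh=1.436593, sinh=1.031407; start (x,ẋ)=(-0.082200, 0.589700) → end (x,ẋ)=(0.127237, 0.925492)
phase 2: p=0.2718, T=0.422, ωT=1.292333, cosh=1.957950, sinh=1.683321; start (x,ẋ)=(0.127237, 0.925492) → end (x,ẋ)=(0.497471, 1.066842)
phase 3: p=0.6752, T=0.389, ωT=1.191274, cosh=1.797552, sinh=1.493718; start (x,ẋ)=(0.497471, 1.066842) → end (x,ẋ)=(0.876086, 1.104706)
phase 4: p=0.9345, T=0.481, ωT=1.473014, cosh=2.295799, sinh=2.066566; start (x,ẋ)=(0.876086, 1.104706) → end (x,ẋ)=(1.545869, 2.166498)

1 0.2950 0.1272 0.9255
2 0.7170 0.4975 1.0668
3 1.1060 0.8761 1.1047
4 1.5870 1.5459 2.1665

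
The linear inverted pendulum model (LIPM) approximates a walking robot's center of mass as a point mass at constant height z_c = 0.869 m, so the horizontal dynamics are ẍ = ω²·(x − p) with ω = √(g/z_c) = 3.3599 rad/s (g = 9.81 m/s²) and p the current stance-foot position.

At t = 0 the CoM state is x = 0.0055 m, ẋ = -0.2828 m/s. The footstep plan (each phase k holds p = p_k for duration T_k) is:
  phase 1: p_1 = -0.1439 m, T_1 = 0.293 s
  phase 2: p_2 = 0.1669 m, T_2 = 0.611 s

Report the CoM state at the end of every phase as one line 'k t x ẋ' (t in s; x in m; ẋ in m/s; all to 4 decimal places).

1 0.2930 -0.0130 0.1467
2 0.9040 -0.3781 -1.7346

phase 1: p=-0.1439, T=0.293, ωT=0.984451, cosh=1.524993, sinh=1.151348; start (x,ẋ)=(0.005500, -0.282800) → end (x,ẋ)=(-0.012974, 0.146673)
phase 2: p=0.1669, T=0.611, ωT=2.052899, cosh=3.959407, sinh=3.831045; start (x,ẋ)=(-0.012974, 0.146673) → end (x,ẋ)=(-0.378054, -1.734587)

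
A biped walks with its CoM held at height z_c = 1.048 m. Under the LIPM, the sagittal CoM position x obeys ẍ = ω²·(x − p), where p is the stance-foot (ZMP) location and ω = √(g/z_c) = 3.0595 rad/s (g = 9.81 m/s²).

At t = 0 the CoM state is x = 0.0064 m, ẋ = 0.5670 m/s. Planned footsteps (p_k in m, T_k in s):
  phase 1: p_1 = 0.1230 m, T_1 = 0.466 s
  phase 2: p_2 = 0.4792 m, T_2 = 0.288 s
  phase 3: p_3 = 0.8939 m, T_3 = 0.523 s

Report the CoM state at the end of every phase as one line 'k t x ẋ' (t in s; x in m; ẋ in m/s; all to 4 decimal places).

1 0.4660 0.2297 0.5484
2 0.7540 0.3056 0.0124
3 1.2770 -0.6130 -4.2444

phase 1: p=0.1230, T=0.466, ωT=1.425727, cosh=2.200608, sinh=1.960274; start (x,ẋ)=(0.006400, 0.567000) → end (x,ẋ)=(0.229696, 0.548441)
phase 2: p=0.4792, T=0.288, ωT=0.881136, cosh=1.413976, sinh=0.999664; start (x,ẋ)=(0.229696, 0.548441) → end (x,ẋ)=(0.305605, 0.012381)
phase 3: p=0.8939, T=0.523, ωT=1.600118, cosh=2.577746, sinh=2.375873; start (x,ẋ)=(0.305605, 0.012381) → end (x,ẋ)=(-0.612961, -4.244393)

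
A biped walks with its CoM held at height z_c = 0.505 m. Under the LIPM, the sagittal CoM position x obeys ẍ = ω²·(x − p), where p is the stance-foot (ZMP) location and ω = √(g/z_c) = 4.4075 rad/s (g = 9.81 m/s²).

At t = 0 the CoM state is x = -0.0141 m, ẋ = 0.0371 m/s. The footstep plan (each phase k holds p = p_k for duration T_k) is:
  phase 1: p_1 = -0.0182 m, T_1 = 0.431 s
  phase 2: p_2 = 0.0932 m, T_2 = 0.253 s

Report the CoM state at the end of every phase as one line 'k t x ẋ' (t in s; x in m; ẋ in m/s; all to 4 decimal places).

phase 1: p=-0.0182, T=0.431, ωT=1.899632, cosh=3.416531, sinh=3.266907; start (x,ẋ)=(-0.014100, 0.037100) → end (x,ẋ)=(0.023307, 0.185789)
phase 2: p=0.0932, T=0.253, ωT=1.115097, cosh=1.688874, sinh=1.360991; start (x,ẋ)=(0.023307, 0.185789) → end (x,ẋ)=(0.032529, -0.105485)

1 0.4310 0.0233 0.1858
2 0.6840 0.0325 -0.1055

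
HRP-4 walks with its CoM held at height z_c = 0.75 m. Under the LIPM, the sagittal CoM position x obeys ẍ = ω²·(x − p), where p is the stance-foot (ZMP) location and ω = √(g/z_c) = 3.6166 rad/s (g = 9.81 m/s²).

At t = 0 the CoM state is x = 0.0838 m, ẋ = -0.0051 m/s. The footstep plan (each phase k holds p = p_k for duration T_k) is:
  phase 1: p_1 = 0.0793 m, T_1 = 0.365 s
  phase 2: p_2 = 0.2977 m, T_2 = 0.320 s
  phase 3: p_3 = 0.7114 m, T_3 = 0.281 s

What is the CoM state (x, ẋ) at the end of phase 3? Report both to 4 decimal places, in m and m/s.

phase 1: p=0.0793, T=0.365, ωT=1.320059, cosh=2.005381, sinh=1.738261; start (x,ẋ)=(0.083800, -0.005100) → end (x,ẋ)=(0.085873, 0.018062)
phase 2: p=0.2977, T=0.320, ωT=1.157312, cosh=1.747850, sinh=1.433520; start (x,ẋ)=(0.085873, 0.018062) → end (x,ẋ)=(-0.065383, -1.066641)
phase 3: p=0.7114, T=0.281, ωT=1.016265, cosh=1.562400, sinh=1.200455; start (x,ẋ)=(-0.065383, -1.066641) → end (x,ẋ)=(-0.856294, -5.038972)

x = -0.8563, ẋ = -5.0390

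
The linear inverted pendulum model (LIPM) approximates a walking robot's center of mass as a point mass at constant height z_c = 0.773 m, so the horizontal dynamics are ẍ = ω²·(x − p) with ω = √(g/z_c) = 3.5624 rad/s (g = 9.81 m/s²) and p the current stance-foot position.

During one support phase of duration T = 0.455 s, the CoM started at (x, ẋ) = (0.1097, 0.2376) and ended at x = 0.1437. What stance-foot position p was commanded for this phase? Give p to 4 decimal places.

ωT = 3.5624·0.455 = 1.620892; cosh(ωT) = 2.627661, sinh(ωT) = 2.429939
x(T) = p + (x₀−p)·cosh(ωT) + (ẋ₀/ω)·sinh(ωT) ⇒ p·(1 − cosh) = x(T) − x₀·cosh − (ẋ₀/ω)·sinh
numerator   = 0.1437 − (0.1097)·2.627661 − (0.2376/3.5624)·2.429939 = -0.306623
denominator = 1 − 2.627661 = -1.627661
p = -0.306623 / -1.627661 = 0.1884

p = 0.1884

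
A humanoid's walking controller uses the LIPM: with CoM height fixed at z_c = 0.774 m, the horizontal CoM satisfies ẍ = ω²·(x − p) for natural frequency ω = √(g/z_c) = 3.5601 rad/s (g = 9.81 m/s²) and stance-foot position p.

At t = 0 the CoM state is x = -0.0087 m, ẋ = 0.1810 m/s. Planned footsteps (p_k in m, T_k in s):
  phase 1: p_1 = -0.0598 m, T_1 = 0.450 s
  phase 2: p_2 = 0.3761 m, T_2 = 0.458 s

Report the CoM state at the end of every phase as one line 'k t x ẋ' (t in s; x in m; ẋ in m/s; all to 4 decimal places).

1 0.4500 0.1932 0.9005
2 0.9080 0.5123 0.7887

phase 1: p=-0.0598, T=0.450, ωT=1.602045, cosh=2.582328, sinh=2.380844; start (x,ẋ)=(-0.008700, 0.181000) → end (x,ẋ)=(0.193202, 0.900527)
phase 2: p=0.3761, T=0.458, ωT=1.630526, cosh=2.651193, sinh=2.455366; start (x,ẋ)=(0.193202, 0.900527) → end (x,ẋ)=(0.512287, 0.788696)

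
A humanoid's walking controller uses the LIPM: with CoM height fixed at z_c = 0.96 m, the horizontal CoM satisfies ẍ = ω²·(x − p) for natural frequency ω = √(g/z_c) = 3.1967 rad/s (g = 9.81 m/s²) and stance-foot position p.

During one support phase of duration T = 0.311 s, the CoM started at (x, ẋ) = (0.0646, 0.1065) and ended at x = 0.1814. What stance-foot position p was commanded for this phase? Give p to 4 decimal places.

p = -0.0808

ωT = 3.1967·0.311 = 0.994174; cosh(ωT) = 1.536260, sinh(ωT) = 1.166231
x(T) = p + (x₀−p)·cosh(ωT) + (ẋ₀/ω)·sinh(ωT) ⇒ p·(1 − cosh) = x(T) − x₀·cosh − (ẋ₀/ω)·sinh
numerator   = 0.1814 − (0.0646)·1.536260 − (0.1065/3.1967)·1.166231 = 0.043304
denominator = 1 − 1.536260 = -0.536260
p = 0.043304 / -0.536260 = -0.0808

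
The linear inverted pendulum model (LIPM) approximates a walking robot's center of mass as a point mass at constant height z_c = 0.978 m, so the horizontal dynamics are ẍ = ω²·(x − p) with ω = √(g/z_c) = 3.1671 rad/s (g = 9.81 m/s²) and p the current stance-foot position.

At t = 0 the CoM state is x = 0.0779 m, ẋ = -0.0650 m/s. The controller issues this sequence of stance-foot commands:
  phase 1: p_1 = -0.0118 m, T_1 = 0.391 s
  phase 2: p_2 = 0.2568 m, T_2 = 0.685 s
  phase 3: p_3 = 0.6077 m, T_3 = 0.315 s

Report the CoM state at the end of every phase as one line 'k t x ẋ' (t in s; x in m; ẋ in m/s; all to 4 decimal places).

1 0.3910 0.1235 0.3273
2 1.0760 0.1122 -0.3724
3 1.3910 -0.2933 -2.4121

phase 1: p=-0.0118, T=0.391, ωT=1.238336, cosh=1.869867, sinh=1.580001; start (x,ẋ)=(0.077900, -0.065000) → end (x,ẋ)=(0.123500, 0.327319)
phase 2: p=0.2568, T=0.685, ωT=2.169463, cosh=4.433913, sinh=4.319674; start (x,ẋ)=(0.123500, 0.327319) → end (x,ẋ)=(0.112197, -0.372351)
phase 3: p=0.6077, T=0.315, ωT=0.997637, cosh=1.540307, sinh=1.171557; start (x,ẋ)=(0.112197, -0.372351) → end (x,ẋ)=(-0.293265, -2.412070)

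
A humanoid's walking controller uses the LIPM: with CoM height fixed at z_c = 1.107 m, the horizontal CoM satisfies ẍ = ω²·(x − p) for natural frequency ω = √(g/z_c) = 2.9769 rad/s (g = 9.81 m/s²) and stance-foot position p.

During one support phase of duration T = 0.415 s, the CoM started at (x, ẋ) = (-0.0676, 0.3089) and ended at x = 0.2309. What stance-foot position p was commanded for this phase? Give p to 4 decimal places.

p = -0.2238

ωT = 2.9769·0.415 = 1.235413; cosh(ωT) = 1.865258, sinh(ωT) = 1.574543
x(T) = p + (x₀−p)·cosh(ωT) + (ẋ₀/ω)·sinh(ωT) ⇒ p·(1 − cosh) = x(T) − x₀·cosh − (ẋ₀/ω)·sinh
numerator   = 0.2309 − (-0.0676)·1.865258 − (0.3089/2.9769)·1.574543 = 0.193608
denominator = 1 − 1.865258 = -0.865258
p = 0.193608 / -0.865258 = -0.2238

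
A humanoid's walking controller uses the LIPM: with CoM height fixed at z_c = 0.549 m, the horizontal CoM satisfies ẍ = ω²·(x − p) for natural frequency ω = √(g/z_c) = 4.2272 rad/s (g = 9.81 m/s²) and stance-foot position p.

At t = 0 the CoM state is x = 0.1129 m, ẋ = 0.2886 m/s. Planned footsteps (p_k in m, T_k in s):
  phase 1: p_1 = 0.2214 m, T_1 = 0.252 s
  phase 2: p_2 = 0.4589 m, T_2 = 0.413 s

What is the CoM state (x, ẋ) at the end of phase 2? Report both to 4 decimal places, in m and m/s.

phase 1: p=0.2214, T=0.252, ωT=1.065254, cosh=1.623109, sinh=1.278468; start (x,ẋ)=(0.112900, 0.288600) → end (x,ẋ)=(0.132576, -0.117942)
phase 2: p=0.4589, T=0.413, ωT=1.745834, cosh=2.952588, sinh=2.778089; start (x,ẋ)=(0.132576, -0.117942) → end (x,ẋ)=(-0.582110, -4.180426)

x = -0.5821, ẋ = -4.1804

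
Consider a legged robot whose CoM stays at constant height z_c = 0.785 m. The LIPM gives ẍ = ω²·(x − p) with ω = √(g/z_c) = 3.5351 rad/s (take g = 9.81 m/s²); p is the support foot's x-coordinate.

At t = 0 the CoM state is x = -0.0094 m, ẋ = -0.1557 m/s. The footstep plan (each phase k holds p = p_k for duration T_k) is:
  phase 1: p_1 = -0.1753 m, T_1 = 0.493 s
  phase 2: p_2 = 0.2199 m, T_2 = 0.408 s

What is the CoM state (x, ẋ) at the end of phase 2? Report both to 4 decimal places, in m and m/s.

phase 1: p=-0.1753, T=0.493, ωT=1.742804, cosh=2.944186, sinh=2.769157; start (x,ẋ)=(-0.009400, -0.155700) → end (x,ẋ)=(0.191176, 1.165626)
phase 2: p=0.2199, T=0.408, ωT=1.442321, cosh=2.233441, sinh=1.997062; start (x,ẋ)=(0.191176, 1.165626) → end (x,ẋ)=(0.814236, 2.400569)

x = 0.8142, ẋ = 2.4006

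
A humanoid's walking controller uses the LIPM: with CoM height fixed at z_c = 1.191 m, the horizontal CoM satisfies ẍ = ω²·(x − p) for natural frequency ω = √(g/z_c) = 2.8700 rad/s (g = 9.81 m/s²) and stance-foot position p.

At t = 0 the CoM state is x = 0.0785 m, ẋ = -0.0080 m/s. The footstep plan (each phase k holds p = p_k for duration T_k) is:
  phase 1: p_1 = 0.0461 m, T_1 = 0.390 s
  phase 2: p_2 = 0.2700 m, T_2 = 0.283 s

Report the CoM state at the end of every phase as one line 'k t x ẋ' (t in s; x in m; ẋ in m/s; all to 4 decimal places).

1 0.3900 0.0972 0.1137
2 0.6730 0.0728 -0.2953

phase 1: p=0.0461, T=0.390, ωT=1.119300, cosh=1.694609, sinh=1.368101; start (x,ẋ)=(0.078500, -0.008000) → end (x,ẋ)=(0.097192, 0.113660)
phase 2: p=0.2700, T=0.283, ωT=0.812210, cosh=1.348379, sinh=0.904503; start (x,ẋ)=(0.097192, 0.113660) → end (x,ẋ)=(0.072810, -0.295340)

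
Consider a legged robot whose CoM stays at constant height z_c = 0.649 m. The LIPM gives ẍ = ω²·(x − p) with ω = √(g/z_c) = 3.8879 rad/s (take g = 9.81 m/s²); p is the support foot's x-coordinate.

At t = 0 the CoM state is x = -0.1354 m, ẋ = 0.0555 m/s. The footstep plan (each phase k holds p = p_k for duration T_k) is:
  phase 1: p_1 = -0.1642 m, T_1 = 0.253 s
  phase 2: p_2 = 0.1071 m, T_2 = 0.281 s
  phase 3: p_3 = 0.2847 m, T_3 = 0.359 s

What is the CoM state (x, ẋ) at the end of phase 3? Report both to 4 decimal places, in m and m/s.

phase 1: p=-0.1642, T=0.253, ωT=0.983639, cosh=1.524058, sinh=1.150111; start (x,ẋ)=(-0.135400, 0.055500) → end (x,ẋ)=(-0.103889, 0.213365)
phase 2: p=0.1071, T=0.281, ωT=1.092500, cosh=1.658548, sinh=1.323171; start (x,ẋ)=(-0.103889, 0.213365) → end (x,ẋ)=(-0.170221, -0.731528)
phase 3: p=0.2847, T=0.359, ωT=1.395756, cosh=2.142836, sinh=1.895190; start (x,ẋ)=(-0.170221, -0.731528) → end (x,ẋ)=(-1.046711, -4.919545)

x = -1.0467, ẋ = -4.9195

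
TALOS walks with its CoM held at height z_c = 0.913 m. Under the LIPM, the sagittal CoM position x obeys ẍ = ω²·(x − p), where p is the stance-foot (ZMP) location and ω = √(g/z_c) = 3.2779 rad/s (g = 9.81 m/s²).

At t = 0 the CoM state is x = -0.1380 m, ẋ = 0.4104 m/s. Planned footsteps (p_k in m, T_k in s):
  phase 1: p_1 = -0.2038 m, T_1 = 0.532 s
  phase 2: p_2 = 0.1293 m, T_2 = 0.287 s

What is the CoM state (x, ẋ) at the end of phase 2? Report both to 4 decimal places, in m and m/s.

phase 1: p=-0.2038, T=0.532, ωT=1.743843, cosh=2.947063, sinh=2.772216; start (x,ẋ)=(-0.138000, 0.410400) → end (x,ẋ)=(0.337204, 1.807402)
phase 2: p=0.1293, T=0.287, ωT=0.940757, cosh=1.476126, sinh=1.085794; start (x,ẋ)=(0.337204, 1.807402) → end (x,ẋ)=(1.034889, 3.407911)

x = 1.0349, ẋ = 3.4079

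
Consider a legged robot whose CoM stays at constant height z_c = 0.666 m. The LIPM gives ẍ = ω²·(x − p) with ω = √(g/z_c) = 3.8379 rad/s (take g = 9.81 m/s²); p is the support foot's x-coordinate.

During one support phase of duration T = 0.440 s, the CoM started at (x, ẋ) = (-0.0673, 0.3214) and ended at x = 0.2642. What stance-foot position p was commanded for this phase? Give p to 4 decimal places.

ωT = 3.8379·0.440 = 1.688676; cosh(ωT) = 2.798537, sinh(ωT) = 2.613773
x(T) = p + (x₀−p)·cosh(ωT) + (ẋ₀/ω)·sinh(ωT) ⇒ p·(1 − cosh) = x(T) − x₀·cosh − (ẋ₀/ω)·sinh
numerator   = 0.2642 − (-0.0673)·2.798537 − (0.3214/3.8379)·2.613773 = 0.233654
denominator = 1 − 2.798537 = -1.798537
p = 0.233654 / -1.798537 = -0.1299

p = -0.1299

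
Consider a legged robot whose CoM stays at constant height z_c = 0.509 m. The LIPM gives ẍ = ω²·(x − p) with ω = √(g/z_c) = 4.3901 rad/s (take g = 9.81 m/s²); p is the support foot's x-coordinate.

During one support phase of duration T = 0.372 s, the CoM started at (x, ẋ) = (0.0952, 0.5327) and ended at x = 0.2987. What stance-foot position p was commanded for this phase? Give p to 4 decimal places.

ωT = 4.3901·0.372 = 1.633117; cosh(ωT) = 2.657565, sinh(ωT) = 2.462245
x(T) = p + (x₀−p)·cosh(ωT) + (ẋ₀/ω)·sinh(ωT) ⇒ p·(1 − cosh) = x(T) − x₀·cosh − (ẋ₀/ω)·sinh
numerator   = 0.2987 − (0.0952)·2.657565 − (0.5327/4.3901)·2.462245 = -0.253072
denominator = 1 − 2.657565 = -1.657565
p = -0.253072 / -1.657565 = 0.1527

p = 0.1527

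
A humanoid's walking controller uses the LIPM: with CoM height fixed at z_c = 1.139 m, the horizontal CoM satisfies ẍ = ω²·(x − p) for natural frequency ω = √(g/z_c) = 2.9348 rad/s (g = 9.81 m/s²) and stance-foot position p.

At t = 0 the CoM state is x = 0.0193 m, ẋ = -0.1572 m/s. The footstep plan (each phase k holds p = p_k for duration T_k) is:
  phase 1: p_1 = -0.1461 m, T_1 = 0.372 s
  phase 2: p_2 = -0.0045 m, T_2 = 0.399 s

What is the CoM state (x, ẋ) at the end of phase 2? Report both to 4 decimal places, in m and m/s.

x = 0.2939, ẋ = 0.9378

phase 1: p=-0.1461, T=0.372, ωT=1.091746, cosh=1.657550, sinh=1.321920; start (x,ẋ)=(0.019300, -0.157200) → end (x,ẋ)=(0.057251, 0.381114)
phase 2: p=-0.0045, T=0.399, ωT=1.170985, cosh=1.767615, sinh=1.457554; start (x,ẋ)=(0.057251, 0.381114) → end (x,ẋ)=(0.293931, 0.937812)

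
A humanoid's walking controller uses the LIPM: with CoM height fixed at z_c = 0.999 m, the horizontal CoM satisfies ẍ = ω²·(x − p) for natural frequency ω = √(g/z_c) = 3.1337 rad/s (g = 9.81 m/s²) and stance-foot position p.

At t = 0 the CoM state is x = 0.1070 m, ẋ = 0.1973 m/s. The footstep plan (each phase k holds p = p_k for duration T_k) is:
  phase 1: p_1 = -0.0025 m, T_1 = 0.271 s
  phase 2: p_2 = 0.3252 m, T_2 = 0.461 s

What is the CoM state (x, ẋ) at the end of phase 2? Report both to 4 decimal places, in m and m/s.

phase 1: p=-0.0025, T=0.271, ωT=0.849233, cosh=1.382798, sinh=0.955055; start (x,ẋ)=(0.107000, 0.197300) → end (x,ẋ)=(0.209047, 0.600544)
phase 2: p=0.3252, T=0.461, ωT=1.444636, cosh=2.238070, sinh=2.002238; start (x,ẋ)=(0.209047, 0.600544) → end (x,ẋ)=(0.448952, 0.615268)

x = 0.4490, ẋ = 0.6153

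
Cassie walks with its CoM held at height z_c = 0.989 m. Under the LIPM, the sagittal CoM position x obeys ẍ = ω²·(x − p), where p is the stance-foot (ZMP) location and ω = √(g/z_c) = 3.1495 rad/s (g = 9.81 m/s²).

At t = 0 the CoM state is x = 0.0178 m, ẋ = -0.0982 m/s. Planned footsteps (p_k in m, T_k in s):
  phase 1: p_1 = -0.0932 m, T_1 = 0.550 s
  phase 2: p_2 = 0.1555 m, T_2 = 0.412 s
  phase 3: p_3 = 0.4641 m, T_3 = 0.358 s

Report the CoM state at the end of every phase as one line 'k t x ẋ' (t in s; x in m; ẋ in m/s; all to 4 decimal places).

1 0.5500 0.1450 0.6710
2 0.9620 0.4957 1.2637
3 1.3200 1.0725 2.2932

phase 1: p=-0.0932, T=0.550, ωT=1.732225, cosh=2.915054, sinh=2.738164; start (x,ẋ)=(0.017800, -0.098200) → end (x,ẋ)=(0.144996, 0.670989)
phase 2: p=0.1555, T=0.412, ωT=1.297594, cosh=1.966834, sinh=1.693645; start (x,ẋ)=(0.144996, 0.670989) → end (x,ẋ)=(0.495666, 1.263695)
phase 3: p=0.4641, T=0.358, ωT=1.127521, cosh=1.705913, sinh=1.382078; start (x,ẋ)=(0.495666, 1.263695) → end (x,ẋ)=(1.072489, 2.293155)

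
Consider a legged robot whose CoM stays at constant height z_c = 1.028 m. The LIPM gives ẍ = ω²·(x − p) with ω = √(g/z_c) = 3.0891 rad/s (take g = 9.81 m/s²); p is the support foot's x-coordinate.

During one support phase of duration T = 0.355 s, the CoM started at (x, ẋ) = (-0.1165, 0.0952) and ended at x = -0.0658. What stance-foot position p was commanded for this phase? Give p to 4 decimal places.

p = -0.1311

ωT = 3.0891·0.355 = 1.096631; cosh(ωT) = 1.664028, sinh(ωT) = 1.330033
x(T) = p + (x₀−p)·cosh(ωT) + (ẋ₀/ω)·sinh(ωT) ⇒ p·(1 − cosh) = x(T) − x₀·cosh − (ẋ₀/ω)·sinh
numerator   = -0.0658 − (-0.1165)·1.664028 − (0.0952/3.0891)·1.330033 = 0.087070
denominator = 1 − 1.664028 = -0.664028
p = 0.087070 / -0.664028 = -0.1311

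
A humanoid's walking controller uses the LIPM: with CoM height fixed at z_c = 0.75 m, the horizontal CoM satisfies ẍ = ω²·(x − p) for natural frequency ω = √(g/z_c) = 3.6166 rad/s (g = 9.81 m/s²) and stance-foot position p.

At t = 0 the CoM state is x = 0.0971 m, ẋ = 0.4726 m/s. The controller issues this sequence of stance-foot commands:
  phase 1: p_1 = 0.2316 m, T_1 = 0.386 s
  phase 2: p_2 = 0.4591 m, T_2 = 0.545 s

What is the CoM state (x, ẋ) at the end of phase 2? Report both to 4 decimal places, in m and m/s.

x = -0.4333, ẋ = -3.0797

phase 1: p=0.2316, T=0.386, ωT=1.396008, cosh=2.143313, sinh=1.895729; start (x,ẋ)=(0.097100, 0.472600) → end (x,ẋ)=(0.191049, 0.090785)
phase 2: p=0.4591, T=0.545, ωT=1.971047, cosh=3.658750, sinh=3.519439; start (x,ẋ)=(0.191049, 0.090785) → end (x,ẋ)=(-0.433285, -3.079698)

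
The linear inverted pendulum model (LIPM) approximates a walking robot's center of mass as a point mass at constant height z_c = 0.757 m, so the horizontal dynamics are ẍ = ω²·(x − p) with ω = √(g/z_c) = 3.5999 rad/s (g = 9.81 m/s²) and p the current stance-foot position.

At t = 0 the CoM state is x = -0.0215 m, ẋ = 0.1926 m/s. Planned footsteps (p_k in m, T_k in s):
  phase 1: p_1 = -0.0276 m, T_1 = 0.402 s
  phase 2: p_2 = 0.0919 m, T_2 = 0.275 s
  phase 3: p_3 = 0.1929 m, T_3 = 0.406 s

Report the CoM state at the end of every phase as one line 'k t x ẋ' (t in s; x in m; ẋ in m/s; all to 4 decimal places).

1 0.4020 0.0935 0.4761
2 0.6770 0.2478 0.7358
3 1.0830 0.7346 2.0749

phase 1: p=-0.0276, T=0.402, ωT=1.447160, cosh=2.243131, sinh=2.007893; start (x,ẋ)=(-0.021500, 0.192600) → end (x,ẋ)=(0.093508, 0.476119)
phase 2: p=0.0919, T=0.275, ωT=0.989973, cosh=1.531374, sinh=1.159787; start (x,ẋ)=(0.093508, 0.476119) → end (x,ẋ)=(0.247755, 0.735831)
phase 3: p=0.1929, T=0.406, ωT=1.461559, cosh=2.272277, sinh=2.040403; start (x,ẋ)=(0.247755, 0.735831) → end (x,ẋ)=(0.734611, 2.074937)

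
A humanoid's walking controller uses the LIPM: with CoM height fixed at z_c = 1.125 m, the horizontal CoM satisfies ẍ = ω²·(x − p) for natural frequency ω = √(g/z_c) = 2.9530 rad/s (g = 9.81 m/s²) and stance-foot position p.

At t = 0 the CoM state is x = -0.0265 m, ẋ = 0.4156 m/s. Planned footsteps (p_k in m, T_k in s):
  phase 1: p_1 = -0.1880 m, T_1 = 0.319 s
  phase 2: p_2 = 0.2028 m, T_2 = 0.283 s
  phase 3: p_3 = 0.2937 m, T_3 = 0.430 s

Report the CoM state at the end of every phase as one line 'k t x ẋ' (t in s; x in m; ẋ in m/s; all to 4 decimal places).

phase 1: p=-0.1880, T=0.319, ωT=0.942007, cosh=1.477485, sinh=1.087640; start (x,ẋ)=(-0.026500, 0.415600) → end (x,ẋ)=(0.203686, 1.132748)
phase 2: p=0.2028, T=0.283, ωT=0.835699, cosh=1.369998, sinh=0.936427; start (x,ẋ)=(0.203686, 1.132748) → end (x,ẋ)=(0.563221, 1.554314)
phase 3: p=0.2937, T=0.430, ωT=1.269790, cosh=1.920498, sinh=1.639607; start (x,ẋ)=(0.563221, 1.554314) → end (x,ẋ)=(1.674322, 4.290011)

1 0.3190 0.2037 1.1327
2 0.6020 0.5632 1.5543
3 1.0320 1.6743 4.2900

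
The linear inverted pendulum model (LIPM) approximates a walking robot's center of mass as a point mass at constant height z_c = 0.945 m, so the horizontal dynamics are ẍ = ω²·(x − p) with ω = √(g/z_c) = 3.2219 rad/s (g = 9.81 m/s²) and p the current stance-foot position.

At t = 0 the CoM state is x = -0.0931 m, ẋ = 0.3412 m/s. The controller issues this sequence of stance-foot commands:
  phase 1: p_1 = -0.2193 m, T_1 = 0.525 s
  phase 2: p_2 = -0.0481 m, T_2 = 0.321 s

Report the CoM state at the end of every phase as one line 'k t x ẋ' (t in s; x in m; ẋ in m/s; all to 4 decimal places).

phase 1: p=-0.2193, T=0.525, ωT=1.691498, cosh=2.805923, sinh=2.621680; start (x,ẋ)=(-0.093100, 0.341200) → end (x,ẋ)=(0.412444, 2.023366)
phase 2: p=-0.0481, T=0.321, ωT=1.034230, cosh=1.584220, sinh=1.228720; start (x,ẋ)=(0.412444, 2.023366) → end (x,ẋ)=(1.453143, 5.028662)

1 0.5250 0.4124 2.0234
2 0.8460 1.4531 5.0287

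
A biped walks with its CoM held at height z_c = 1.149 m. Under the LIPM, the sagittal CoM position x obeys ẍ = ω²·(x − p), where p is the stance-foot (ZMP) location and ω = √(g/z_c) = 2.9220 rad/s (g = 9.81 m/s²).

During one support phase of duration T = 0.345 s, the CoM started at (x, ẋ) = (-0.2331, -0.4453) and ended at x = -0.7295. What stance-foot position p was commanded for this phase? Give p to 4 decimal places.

ωT = 2.9220·0.345 = 1.008090; cosh(ωT) = 1.552639, sinh(ωT) = 1.187723
x(T) = p + (x₀−p)·cosh(ωT) + (ẋ₀/ω)·sinh(ωT) ⇒ p·(1 − cosh) = x(T) − x₀·cosh − (ẋ₀/ω)·sinh
numerator   = -0.7295 − (-0.2331)·1.552639 − (-0.4453/2.9220)·1.187723 = -0.186576
denominator = 1 − 1.552639 = -0.552639
p = -0.186576 / -0.552639 = 0.3376

p = 0.3376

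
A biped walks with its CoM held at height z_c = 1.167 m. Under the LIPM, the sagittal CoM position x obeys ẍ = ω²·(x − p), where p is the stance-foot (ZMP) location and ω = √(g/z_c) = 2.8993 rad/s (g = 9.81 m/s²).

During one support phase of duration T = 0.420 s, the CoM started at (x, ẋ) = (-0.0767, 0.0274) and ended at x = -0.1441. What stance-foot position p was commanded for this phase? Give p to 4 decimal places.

ωT = 2.8993·0.420 = 1.217706; cosh(ωT) = 1.837667, sinh(ωT) = 1.541759
x(T) = p + (x₀−p)·cosh(ωT) + (ẋ₀/ω)·sinh(ωT) ⇒ p·(1 − cosh) = x(T) − x₀·cosh − (ẋ₀/ω)·sinh
numerator   = -0.1441 − (-0.0767)·1.837667 − (0.0274/2.8993)·1.541759 = -0.017721
denominator = 1 − 1.837667 = -0.837667
p = -0.017721 / -0.837667 = 0.0212

p = 0.0212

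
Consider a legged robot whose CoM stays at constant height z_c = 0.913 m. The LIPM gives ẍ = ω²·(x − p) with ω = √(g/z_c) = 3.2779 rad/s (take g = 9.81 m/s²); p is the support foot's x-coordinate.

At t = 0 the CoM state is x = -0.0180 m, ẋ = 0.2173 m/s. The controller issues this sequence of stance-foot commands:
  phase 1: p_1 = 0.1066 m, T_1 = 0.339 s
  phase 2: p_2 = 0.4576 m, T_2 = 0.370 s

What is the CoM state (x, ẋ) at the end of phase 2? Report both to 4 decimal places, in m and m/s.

phase 1: p=0.1066, T=0.339, ωT=1.111208, cosh=1.683594, sinh=1.354433; start (x,ẋ)=(-0.018000, 0.217300) → end (x,ẋ)=(-0.013387, -0.187341)
phase 2: p=0.4576, T=0.370, ωT=1.212823, cosh=1.830161, sinh=1.532804; start (x,ẋ)=(-0.013387, -0.187341) → end (x,ẋ)=(-0.491986, -2.709282)

x = -0.4920, ẋ = -2.7093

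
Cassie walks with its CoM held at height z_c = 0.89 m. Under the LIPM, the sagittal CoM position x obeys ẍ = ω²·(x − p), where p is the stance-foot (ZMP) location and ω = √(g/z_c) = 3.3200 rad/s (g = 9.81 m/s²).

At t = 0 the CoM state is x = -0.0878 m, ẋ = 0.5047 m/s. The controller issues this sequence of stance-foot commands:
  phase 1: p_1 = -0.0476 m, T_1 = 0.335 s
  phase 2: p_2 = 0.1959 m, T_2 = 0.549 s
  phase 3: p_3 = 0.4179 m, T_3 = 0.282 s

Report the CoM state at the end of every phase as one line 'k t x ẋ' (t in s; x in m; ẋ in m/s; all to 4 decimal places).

phase 1: p=-0.0476, T=0.335, ωT=1.112200, cosh=1.684938, sinh=1.356103; start (x,ẋ)=(-0.087800, 0.504700) → end (x,ẋ)=(0.090818, 0.669397)
phase 2: p=0.1959, T=0.549, ωT=1.822680, cosh=3.175007, sinh=3.013415; start (x,ẋ)=(0.090818, 0.669397) → end (x,ẋ)=(0.469845, 1.074041)
phase 3: p=0.4179, T=0.282, ωT=0.936240, cosh=1.471237, sinh=1.079137; start (x,ẋ)=(0.469845, 1.074041) → end (x,ẋ)=(0.843431, 1.766273)

1 0.3350 0.0908 0.6694
2 0.8840 0.4698 1.0740
3 1.1660 0.8434 1.7663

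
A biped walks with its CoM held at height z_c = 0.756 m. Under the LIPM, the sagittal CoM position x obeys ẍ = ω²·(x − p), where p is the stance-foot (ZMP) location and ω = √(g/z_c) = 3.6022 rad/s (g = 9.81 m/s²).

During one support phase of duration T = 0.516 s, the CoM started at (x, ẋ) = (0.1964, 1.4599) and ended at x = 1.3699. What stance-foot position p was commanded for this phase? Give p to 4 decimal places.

ωT = 3.6022·0.516 = 1.858735; cosh(ωT) = 3.285743, sinh(ωT) = 3.129874
x(T) = p + (x₀−p)·cosh(ωT) + (ẋ₀/ω)·sinh(ωT) ⇒ p·(1 − cosh) = x(T) − x₀·cosh − (ẋ₀/ω)·sinh
numerator   = 1.3699 − (0.1964)·3.285743 − (1.4599/3.6022)·3.129874 = -0.543896
denominator = 1 − 3.285743 = -2.285743
p = -0.543896 / -2.285743 = 0.2380

p = 0.2380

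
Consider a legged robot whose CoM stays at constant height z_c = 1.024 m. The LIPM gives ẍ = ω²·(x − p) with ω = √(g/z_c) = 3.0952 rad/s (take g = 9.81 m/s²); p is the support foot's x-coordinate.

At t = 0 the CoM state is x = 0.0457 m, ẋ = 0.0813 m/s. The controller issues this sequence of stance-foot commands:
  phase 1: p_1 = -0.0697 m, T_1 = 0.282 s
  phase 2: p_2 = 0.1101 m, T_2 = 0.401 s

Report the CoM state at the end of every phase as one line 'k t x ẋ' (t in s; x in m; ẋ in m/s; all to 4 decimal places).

1 0.2820 0.1185 0.4672
2 0.6830 0.3651 0.9167

phase 1: p=-0.0697, T=0.282, ωT=0.872846, cosh=1.405738, sinh=0.987977; start (x,ẋ)=(0.045700, 0.081300) → end (x,ẋ)=(0.118473, 0.467178)
phase 2: p=0.1101, T=0.401, ωT=1.241175, cosh=1.874361, sinh=1.585316; start (x,ẋ)=(0.118473, 0.467178) → end (x,ẋ)=(0.365075, 0.916744)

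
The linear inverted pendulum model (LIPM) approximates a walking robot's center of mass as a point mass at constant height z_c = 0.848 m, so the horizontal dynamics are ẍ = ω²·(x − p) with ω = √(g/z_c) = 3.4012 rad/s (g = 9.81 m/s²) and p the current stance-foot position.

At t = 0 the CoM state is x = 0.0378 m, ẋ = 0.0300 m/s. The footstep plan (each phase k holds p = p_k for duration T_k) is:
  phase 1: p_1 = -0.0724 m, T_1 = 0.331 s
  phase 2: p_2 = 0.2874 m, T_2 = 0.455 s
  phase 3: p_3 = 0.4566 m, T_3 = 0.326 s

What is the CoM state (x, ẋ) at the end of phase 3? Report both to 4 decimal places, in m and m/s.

phase 1: p=-0.0724, T=0.331, ωT=1.125797, cosh=1.703534, sinh=1.379140; start (x,ẋ)=(0.037800, 0.030000) → end (x,ẋ)=(0.127494, 0.568024)
phase 2: p=0.2874, T=0.455, ωT=1.547546, cosh=2.456346, sinh=2.243576; start (x,ẋ)=(0.127494, 0.568024) → end (x,ẋ)=(0.269309, 0.175045)
phase 3: p=0.4566, T=0.326, ωT=1.108791, cosh=1.680325, sinh=1.350368; start (x,ẋ)=(0.269309, 0.175045) → end (x,ẋ)=(0.211387, -0.566071)

x = 0.2114, ẋ = -0.5661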